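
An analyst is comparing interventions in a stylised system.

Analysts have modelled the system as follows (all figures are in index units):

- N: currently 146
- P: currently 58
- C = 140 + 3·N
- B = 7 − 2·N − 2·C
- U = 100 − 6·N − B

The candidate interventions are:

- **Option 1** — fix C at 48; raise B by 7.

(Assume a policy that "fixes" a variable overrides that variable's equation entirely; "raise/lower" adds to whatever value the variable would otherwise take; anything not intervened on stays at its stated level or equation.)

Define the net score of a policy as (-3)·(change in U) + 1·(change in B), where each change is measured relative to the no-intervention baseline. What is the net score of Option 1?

4268

Baseline:
  N = 146
  C = 140 + 3·146 = 578
  B = 7 − 2·146 − 2·578 = -1441
  U = 100 − 6·146 − (-1441) = 665
Option 1 (C := 48, B + 7):
  N = 146
  C = 48
  B = 7 − 2·146 − 2·48 (+7 from intervention) = -374
  U = 100 − 6·146 − (-374) = -402
ΔU = -402 − 665 = -1067; ΔB = -374 − (-1441) = 1067
Score = (-3)·(-1067) + 1·1067 = 4268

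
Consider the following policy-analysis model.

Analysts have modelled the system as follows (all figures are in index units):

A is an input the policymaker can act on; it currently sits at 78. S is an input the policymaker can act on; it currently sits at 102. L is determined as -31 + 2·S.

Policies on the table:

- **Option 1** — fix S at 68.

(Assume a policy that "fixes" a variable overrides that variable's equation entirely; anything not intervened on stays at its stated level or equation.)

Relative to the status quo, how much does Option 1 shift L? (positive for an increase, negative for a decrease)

Baseline:
  S = 102
  L = -31 + 2·102 = 173
Option 1 (S := 68):
  S = 68
  L = -31 + 2·68 = 105
Change in L: 105 − 173 = -68

-68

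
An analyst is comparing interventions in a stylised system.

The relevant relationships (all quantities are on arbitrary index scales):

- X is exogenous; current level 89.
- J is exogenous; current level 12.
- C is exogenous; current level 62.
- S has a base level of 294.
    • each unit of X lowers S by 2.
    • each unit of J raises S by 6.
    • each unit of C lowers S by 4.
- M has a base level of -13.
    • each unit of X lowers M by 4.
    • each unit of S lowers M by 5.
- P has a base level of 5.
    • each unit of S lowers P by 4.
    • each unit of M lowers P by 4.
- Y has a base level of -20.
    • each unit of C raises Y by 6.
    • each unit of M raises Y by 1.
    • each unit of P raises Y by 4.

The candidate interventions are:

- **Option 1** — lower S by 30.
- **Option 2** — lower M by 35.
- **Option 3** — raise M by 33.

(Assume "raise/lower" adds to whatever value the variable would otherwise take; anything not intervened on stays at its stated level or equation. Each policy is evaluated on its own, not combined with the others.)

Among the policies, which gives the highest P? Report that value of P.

Option 1 (S − 30):
  X = 89
  J = 12
  C = 62
  S = 294 − 2·89 + 6·12 − 4·62 (−30 from intervention) = -90
  M = -13 − 4·89 − 5·(-90) = 81
  P = 5 − 4·(-90) − 4·81 = 41
Option 2 (M − 35):
  X = 89
  J = 12
  C = 62
  S = 294 − 2·89 + 6·12 − 4·62 = -60
  M = -13 − 4·89 − 5·(-60) (−35 from intervention) = -104
  P = 5 − 4·(-60) − 4·(-104) = 661
Option 3 (M + 33):
  X = 89
  J = 12
  C = 62
  S = 294 − 2·89 + 6·12 − 4·62 = -60
  M = -13 − 4·89 − 5·(-60) (+33 from intervention) = -36
  P = 5 − 4·(-60) − 4·(-36) = 389
Comparing — Option 1: P=41, Option 2: P=661, Option 3: P=389. Highest is 661 (Option 2).

661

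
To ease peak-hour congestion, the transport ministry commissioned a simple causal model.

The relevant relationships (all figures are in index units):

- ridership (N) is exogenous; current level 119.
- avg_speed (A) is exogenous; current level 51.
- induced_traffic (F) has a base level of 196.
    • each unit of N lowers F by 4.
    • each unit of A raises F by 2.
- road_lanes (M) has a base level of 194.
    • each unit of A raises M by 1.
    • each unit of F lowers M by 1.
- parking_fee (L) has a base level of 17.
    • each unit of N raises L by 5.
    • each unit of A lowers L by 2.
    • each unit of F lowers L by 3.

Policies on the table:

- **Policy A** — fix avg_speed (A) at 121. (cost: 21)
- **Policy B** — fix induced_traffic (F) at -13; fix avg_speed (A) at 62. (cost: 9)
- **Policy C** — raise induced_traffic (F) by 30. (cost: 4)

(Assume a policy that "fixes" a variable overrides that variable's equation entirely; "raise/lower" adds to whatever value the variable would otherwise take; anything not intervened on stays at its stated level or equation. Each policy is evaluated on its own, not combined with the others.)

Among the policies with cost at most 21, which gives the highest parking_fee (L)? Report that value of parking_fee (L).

Policy A (A := 121):
  N = 119
  A = 121
  F = 196 − 4·119 + 2·121 = -38
  L = 17 + 5·119 − 2·121 − 3·(-38) = 484
Policy B (F := -13, A := 62):
  N = 119
  A = 62
  F = -13
  L = 17 + 5·119 − 2·62 − 3·(-13) = 527
Policy C (F + 30):
  N = 119
  A = 51
  F = 196 − 4·119 + 2·51 (+30 from intervention) = -148
  L = 17 + 5·119 − 2·51 − 3·(-148) = 954
Comparing — Policy A: L=484, Policy B: L=527, Policy C: L=954. Highest is 954 (Policy C).

954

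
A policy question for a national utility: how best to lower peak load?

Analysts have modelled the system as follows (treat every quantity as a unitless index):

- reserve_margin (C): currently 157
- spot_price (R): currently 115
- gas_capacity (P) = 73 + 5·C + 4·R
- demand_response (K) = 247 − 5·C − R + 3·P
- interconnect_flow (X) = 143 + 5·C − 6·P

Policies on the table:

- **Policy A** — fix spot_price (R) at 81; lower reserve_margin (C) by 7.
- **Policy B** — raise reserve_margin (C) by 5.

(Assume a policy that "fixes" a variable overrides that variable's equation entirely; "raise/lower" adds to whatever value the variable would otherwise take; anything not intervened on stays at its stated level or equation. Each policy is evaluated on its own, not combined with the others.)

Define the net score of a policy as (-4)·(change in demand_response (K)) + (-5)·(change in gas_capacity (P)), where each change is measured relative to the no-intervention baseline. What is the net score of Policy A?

2631

Baseline:
  C = 157
  R = 115
  P = 73 + 5·157 + 4·115 = 1318
  K = 247 − 5·157 − 115 + 3·1318 = 3301
Policy A (R := 81, C − 7):
  C = 157 − 7 = 150
  R = 81
  P = 73 + 5·150 + 4·81 = 1147
  K = 247 − 5·150 − 81 + 3·1147 = 2857
ΔK = 2857 − 3301 = -444; ΔP = 1147 − 1318 = -171
Score = (-4)·(-444) + (-5)·(-171) = 2631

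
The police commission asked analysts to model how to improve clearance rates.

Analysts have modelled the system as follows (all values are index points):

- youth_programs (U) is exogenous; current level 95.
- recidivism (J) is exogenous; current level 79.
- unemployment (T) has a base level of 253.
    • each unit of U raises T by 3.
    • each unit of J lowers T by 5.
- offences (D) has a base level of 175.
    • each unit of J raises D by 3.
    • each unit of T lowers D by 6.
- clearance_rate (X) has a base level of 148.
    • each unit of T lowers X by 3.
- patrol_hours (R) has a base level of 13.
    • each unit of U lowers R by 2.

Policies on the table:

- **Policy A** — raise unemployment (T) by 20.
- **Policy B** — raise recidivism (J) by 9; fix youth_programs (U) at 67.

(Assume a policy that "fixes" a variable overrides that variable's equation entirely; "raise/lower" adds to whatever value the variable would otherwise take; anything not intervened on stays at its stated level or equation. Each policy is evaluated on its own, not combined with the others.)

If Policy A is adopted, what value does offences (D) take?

Policy A (T + 20):
  U = 95
  J = 79
  T = 253 + 3·95 − 5·79 (+20 from intervention) = 163
  D = 175 + 3·79 − 6·163 = -566

-566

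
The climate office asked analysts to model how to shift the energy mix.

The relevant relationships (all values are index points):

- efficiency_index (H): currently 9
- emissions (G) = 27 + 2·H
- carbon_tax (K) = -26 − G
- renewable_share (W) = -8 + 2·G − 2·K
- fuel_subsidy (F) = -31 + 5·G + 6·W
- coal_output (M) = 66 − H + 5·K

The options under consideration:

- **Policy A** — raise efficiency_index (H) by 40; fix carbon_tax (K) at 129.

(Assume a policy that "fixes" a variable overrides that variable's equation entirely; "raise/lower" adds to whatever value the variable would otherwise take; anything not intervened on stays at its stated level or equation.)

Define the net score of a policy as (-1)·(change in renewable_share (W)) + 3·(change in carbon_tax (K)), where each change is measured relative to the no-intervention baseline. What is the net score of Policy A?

Baseline:
  H = 9
  G = 27 + 2·9 = 45
  K = -26 − 45 = -71
  W = -8 + 2·45 − 2·(-71) = 224
Policy A (H + 40, K := 129):
  H = 9 + 40 = 49
  G = 27 + 2·49 = 125
  K = 129
  W = -8 + 2·125 − 2·129 = -16
ΔW = -16 − 224 = -240; ΔK = 129 − (-71) = 200
Score = (-1)·(-240) + 3·200 = 840

840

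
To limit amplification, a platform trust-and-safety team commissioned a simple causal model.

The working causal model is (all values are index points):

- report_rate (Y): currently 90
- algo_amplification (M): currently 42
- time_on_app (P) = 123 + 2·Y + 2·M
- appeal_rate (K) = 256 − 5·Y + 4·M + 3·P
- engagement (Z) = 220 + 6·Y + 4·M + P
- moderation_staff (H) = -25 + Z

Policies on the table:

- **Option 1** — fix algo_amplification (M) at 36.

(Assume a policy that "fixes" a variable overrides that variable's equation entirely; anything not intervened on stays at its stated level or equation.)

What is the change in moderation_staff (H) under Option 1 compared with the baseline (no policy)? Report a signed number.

Baseline:
  Y = 90
  M = 42
  P = 123 + 2·90 + 2·42 = 387
  Z = 220 + 6·90 + 4·42 + 387 = 1315
  H = -25 + 1315 = 1290
Option 1 (M := 36):
  Y = 90
  M = 36
  P = 123 + 2·90 + 2·36 = 375
  Z = 220 + 6·90 + 4·36 + 375 = 1279
  H = -25 + 1279 = 1254
Change in H: 1254 − 1290 = -36

-36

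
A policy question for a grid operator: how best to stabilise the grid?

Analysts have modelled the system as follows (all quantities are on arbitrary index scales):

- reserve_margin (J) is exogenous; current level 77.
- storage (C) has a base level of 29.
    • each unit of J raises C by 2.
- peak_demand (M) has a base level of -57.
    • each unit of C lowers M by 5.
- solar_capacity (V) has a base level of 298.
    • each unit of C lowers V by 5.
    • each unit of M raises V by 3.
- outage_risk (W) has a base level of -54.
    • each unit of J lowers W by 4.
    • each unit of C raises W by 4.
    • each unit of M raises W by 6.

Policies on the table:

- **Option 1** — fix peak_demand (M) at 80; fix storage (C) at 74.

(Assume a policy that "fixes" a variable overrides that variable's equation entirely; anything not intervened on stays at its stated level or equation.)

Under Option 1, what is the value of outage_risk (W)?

Option 1 (M := 80, C := 74):
  J = 77
  C = 74
  M = 80
  W = -54 − 4·77 + 4·74 + 6·80 = 414

414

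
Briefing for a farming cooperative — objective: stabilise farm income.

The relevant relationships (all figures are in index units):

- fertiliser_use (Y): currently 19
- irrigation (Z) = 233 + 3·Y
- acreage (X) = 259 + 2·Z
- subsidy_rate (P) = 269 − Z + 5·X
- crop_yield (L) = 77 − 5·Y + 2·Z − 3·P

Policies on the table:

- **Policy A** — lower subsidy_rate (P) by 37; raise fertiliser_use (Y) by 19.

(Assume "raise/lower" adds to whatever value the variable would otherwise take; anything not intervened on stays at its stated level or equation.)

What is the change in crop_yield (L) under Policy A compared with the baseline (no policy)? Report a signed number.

-1409

Baseline:
  Y = 19
  Z = 233 + 3·19 = 290
  X = 259 + 2·290 = 839
  P = 269 − 290 + 5·839 = 4174
  L = 77 − 5·19 + 2·290 − 3·4174 = -11960
Policy A (P − 37, Y + 19):
  Y = 19 + 19 = 38
  Z = 233 + 3·38 = 347
  X = 259 + 2·347 = 953
  P = 269 − 347 + 5·953 (−37 from intervention) = 4650
  L = 77 − 5·38 + 2·347 − 3·4650 = -13369
Change in L: -13369 − (-11960) = -1409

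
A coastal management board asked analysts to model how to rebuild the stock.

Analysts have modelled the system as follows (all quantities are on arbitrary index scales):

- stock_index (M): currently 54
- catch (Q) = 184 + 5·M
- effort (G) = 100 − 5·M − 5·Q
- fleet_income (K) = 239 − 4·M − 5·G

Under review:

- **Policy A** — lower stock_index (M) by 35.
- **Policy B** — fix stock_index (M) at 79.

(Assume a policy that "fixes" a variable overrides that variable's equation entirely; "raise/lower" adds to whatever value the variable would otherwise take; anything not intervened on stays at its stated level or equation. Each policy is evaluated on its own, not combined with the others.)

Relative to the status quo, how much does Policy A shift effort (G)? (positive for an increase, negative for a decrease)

Baseline:
  M = 54
  Q = 184 + 5·54 = 454
  G = 100 − 5·54 − 5·454 = -2440
Policy A (M − 35):
  M = 54 − 35 = 19
  Q = 184 + 5·19 = 279
  G = 100 − 5·19 − 5·279 = -1390
Change in G: -1390 − (-2440) = 1050

1050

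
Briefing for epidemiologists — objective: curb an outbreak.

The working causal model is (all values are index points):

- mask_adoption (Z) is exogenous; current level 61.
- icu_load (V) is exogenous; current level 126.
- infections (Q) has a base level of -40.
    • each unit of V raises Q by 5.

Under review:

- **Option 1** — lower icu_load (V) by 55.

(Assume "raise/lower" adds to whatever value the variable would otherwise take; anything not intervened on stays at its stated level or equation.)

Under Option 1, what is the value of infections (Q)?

315

Option 1 (V − 55):
  V = 126 − 55 = 71
  Q = -40 + 5·71 = 315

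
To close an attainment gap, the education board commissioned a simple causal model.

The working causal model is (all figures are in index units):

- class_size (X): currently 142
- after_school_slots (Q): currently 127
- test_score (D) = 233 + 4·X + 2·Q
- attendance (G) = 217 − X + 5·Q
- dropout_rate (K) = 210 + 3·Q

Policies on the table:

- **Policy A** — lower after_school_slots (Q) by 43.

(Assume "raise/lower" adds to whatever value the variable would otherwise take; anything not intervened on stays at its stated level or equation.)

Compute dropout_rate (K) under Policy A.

Policy A (Q − 43):
  Q = 127 − 43 = 84
  K = 210 + 3·84 = 462

462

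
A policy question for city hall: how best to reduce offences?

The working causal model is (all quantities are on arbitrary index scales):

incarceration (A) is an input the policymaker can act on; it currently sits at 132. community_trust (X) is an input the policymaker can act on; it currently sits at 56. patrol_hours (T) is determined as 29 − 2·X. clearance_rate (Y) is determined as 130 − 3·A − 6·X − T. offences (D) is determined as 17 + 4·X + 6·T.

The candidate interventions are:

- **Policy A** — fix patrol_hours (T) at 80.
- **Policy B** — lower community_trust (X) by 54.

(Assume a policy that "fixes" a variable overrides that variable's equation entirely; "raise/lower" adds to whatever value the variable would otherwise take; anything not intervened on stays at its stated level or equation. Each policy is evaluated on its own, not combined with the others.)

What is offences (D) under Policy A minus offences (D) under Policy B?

Policy A (T := 80):
  X = 56
  T = 80
  D = 17 + 4·56 + 6·80 = 721
Policy B (X − 54):
  X = 56 − 54 = 2
  T = 29 − 2·2 = 25
  D = 17 + 4·2 + 6·25 = 175
D: 721 − 175 = 546

546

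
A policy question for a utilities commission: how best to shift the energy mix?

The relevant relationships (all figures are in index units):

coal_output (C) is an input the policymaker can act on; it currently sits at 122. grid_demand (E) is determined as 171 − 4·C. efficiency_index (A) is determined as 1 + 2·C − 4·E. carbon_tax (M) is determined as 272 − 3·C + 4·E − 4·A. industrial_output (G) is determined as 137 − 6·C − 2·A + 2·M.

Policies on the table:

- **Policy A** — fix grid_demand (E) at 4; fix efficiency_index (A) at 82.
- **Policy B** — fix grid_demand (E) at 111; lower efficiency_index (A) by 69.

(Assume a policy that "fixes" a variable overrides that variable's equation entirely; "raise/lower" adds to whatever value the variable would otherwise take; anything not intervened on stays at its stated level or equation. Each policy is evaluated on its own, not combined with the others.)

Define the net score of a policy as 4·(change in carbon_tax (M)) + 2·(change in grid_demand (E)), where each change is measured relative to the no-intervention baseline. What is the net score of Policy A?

28674

Baseline:
  C = 122
  E = 171 − 4·122 = -317
  A = 1 + 2·122 − 4·(-317) = 1513
  M = 272 − 3·122 + 4·(-317) − 4·1513 = -7414
Policy A (E := 4, A := 82):
  C = 122
  E = 4
  A = 82
  M = 272 − 3·122 + 4·4 − 4·82 = -406
ΔM = -406 − (-7414) = 7008; ΔE = 4 − (-317) = 321
Score = 4·7008 + 2·321 = 28674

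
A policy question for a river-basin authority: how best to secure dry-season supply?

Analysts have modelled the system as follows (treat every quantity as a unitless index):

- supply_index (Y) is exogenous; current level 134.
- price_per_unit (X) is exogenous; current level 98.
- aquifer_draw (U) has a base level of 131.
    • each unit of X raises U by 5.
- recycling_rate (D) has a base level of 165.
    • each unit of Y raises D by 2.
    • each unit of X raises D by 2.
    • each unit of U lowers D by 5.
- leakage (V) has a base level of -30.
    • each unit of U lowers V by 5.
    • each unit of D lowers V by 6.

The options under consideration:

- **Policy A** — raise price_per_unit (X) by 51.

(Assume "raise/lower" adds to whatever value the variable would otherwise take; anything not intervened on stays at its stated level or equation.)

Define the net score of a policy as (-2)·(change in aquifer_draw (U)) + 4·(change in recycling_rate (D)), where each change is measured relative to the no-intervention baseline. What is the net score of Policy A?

Baseline:
  Y = 134
  X = 98
  U = 131 + 5·98 = 621
  D = 165 + 2·134 + 2·98 − 5·621 = -2476
Policy A (X + 51):
  Y = 134
  X = 98 + 51 = 149
  U = 131 + 5·149 = 876
  D = 165 + 2·134 + 2·149 − 5·876 = -3649
ΔU = 876 − 621 = 255; ΔD = -3649 − (-2476) = -1173
Score = (-2)·255 + 4·(-1173) = -5202

-5202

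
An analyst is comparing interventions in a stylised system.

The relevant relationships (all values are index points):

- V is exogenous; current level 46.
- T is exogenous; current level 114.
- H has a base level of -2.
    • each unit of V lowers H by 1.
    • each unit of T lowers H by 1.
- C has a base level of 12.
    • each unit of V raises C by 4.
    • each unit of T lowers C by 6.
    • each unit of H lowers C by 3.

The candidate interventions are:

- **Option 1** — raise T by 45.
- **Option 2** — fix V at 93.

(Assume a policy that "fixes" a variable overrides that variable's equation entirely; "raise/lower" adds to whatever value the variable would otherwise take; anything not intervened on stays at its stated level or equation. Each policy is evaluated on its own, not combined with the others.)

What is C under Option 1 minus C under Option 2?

-464

Option 1 (T + 45):
  V = 46
  T = 114 + 45 = 159
  H = -2 − 46 − 159 = -207
  C = 12 + 4·46 − 6·159 − 3·(-207) = -137
Option 2 (V := 93):
  V = 93
  T = 114
  H = -2 − 93 − 114 = -209
  C = 12 + 4·93 − 6·114 − 3·(-209) = 327
C: -137 − 327 = -464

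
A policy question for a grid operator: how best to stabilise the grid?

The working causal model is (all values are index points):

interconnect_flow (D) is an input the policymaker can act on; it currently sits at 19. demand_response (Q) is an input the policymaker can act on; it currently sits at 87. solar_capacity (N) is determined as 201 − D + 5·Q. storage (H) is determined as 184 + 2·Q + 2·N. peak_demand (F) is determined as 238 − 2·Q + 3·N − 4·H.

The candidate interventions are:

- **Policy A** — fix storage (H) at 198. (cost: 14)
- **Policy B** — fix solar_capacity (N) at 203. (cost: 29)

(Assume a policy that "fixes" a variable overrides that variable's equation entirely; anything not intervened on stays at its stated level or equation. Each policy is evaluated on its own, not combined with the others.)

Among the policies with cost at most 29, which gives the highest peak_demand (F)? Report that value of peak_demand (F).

Policy A (H := 198):
  D = 19
  Q = 87
  N = 201 − 19 + 5·87 = 617
  H = 198
  F = 238 − 2·87 + 3·617 − 4·198 = 1123
Policy B (N := 203):
  D = 19
  Q = 87
  N = 203
  H = 184 + 2·87 + 2·203 = 764
  F = 238 − 2·87 + 3·203 − 4·764 = -2383
Comparing — Policy A: F=1123, Policy B: F=-2383. Highest is 1123 (Policy A).

1123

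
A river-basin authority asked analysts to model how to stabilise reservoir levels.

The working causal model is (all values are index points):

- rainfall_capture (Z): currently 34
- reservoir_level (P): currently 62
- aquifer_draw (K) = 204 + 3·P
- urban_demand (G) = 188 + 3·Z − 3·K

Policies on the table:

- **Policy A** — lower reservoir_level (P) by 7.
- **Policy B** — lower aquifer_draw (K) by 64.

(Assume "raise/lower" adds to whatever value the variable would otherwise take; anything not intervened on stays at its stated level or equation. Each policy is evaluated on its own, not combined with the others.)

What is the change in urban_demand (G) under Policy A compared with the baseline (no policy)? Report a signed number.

Baseline:
  Z = 34
  P = 62
  K = 204 + 3·62 = 390
  G = 188 + 3·34 − 3·390 = -880
Policy A (P − 7):
  Z = 34
  P = 62 − 7 = 55
  K = 204 + 3·55 = 369
  G = 188 + 3·34 − 3·369 = -817
Change in G: -817 − (-880) = 63

63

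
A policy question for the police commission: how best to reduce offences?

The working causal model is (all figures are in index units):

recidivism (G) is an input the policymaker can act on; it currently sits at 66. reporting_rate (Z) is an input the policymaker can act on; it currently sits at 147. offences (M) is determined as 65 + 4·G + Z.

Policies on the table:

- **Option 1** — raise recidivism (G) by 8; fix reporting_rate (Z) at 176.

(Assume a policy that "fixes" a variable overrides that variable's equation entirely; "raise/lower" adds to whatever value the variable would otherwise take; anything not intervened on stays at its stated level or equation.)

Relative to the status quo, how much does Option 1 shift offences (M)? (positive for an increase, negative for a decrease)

61

Baseline:
  G = 66
  Z = 147
  M = 65 + 4·66 + 147 = 476
Option 1 (G + 8, Z := 176):
  G = 66 + 8 = 74
  Z = 176
  M = 65 + 4·74 + 176 = 537
Change in M: 537 − 476 = 61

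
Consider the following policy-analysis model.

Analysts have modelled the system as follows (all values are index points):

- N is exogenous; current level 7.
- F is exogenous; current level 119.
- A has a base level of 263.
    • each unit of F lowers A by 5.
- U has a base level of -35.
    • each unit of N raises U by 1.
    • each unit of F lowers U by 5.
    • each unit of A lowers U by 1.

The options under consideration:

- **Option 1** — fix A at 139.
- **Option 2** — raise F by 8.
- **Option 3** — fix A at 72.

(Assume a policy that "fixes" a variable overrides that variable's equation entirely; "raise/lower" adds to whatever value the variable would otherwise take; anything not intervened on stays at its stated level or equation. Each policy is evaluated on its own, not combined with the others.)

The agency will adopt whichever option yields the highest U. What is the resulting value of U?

Option 1 (A := 139):
  N = 7
  F = 119
  A = 139
  U = -35 + 7 − 5·119 − 139 = -762
Option 2 (F + 8):
  N = 7
  F = 119 + 8 = 127
  A = 263 − 5·127 = -372
  U = -35 + 7 − 5·127 − (-372) = -291
Option 3 (A := 72):
  N = 7
  F = 119
  A = 72
  U = -35 + 7 − 5·119 − 72 = -695
Comparing — Option 1: U=-762, Option 2: U=-291, Option 3: U=-695. Highest is -291 (Option 2).

-291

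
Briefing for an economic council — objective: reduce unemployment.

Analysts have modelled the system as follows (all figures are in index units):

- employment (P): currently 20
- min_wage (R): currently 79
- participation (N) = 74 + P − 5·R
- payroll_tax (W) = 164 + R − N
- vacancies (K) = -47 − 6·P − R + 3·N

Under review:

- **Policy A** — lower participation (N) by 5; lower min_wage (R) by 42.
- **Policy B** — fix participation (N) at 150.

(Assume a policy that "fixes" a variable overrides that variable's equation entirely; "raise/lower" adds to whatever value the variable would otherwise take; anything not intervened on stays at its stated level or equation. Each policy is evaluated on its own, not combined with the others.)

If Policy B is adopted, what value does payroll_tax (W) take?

Policy B (N := 150):
  P = 20
  R = 79
  N = 150
  W = 164 + 79 − 150 = 93

93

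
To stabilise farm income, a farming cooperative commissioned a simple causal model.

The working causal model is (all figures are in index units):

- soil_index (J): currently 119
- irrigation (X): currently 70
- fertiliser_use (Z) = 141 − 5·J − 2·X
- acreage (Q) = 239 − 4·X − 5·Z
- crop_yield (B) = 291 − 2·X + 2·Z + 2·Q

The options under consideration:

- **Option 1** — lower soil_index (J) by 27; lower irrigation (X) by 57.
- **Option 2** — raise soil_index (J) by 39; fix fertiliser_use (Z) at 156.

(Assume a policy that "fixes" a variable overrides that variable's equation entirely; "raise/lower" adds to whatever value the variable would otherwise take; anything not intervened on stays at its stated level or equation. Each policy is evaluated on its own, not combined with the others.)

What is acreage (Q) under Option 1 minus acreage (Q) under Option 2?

2733

Option 1 (J − 27, X − 57):
  J = 119 − 27 = 92
  X = 70 − 57 = 13
  Z = 141 − 5·92 − 2·13 = -345
  Q = 239 − 4·13 − 5·(-345) = 1912
Option 2 (J + 39, Z := 156):
  J = 119 + 39 = 158
  X = 70
  Z = 156
  Q = 239 − 4·70 − 5·156 = -821
Q: 1912 − (-821) = 2733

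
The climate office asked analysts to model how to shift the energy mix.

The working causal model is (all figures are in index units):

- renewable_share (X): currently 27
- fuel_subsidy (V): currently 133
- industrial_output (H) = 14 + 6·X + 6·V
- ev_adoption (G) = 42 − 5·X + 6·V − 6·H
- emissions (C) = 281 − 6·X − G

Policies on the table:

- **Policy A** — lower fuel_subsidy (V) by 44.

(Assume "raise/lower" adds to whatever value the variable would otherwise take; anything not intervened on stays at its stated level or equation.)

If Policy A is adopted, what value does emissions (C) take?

3938

Policy A (V − 44):
  X = 27
  V = 133 − 44 = 89
  H = 14 + 6·27 + 6·89 = 710
  G = 42 − 5·27 + 6·89 − 6·710 = -3819
  C = 281 − 6·27 − (-3819) = 3938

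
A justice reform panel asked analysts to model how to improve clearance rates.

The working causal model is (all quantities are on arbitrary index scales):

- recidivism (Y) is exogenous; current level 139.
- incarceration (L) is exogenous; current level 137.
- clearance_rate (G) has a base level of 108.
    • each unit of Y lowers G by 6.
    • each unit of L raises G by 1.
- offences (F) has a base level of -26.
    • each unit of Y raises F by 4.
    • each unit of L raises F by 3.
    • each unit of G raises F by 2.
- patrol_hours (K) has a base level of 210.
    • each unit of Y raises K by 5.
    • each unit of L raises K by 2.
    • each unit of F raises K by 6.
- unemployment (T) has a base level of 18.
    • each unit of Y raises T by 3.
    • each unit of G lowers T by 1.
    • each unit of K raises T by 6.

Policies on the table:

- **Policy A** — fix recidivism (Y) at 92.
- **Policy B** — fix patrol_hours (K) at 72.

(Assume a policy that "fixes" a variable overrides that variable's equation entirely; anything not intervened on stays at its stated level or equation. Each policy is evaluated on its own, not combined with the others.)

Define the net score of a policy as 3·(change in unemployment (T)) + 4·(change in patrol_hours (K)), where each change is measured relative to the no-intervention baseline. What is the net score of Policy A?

43193

Baseline:
  Y = 139
  L = 137
  G = 108 − 6·139 + 137 = -589
  F = -26 + 4·139 + 3·137 + 2·(-589) = -237
  K = 210 + 5·139 + 2·137 + 6·(-237) = -243
  T = 18 + 3·139 − (-589) + 6·(-243) = -434
Policy A (Y := 92):
  Y = 92
  L = 137
  G = 108 − 6·92 + 137 = -307
  F = -26 + 4·92 + 3·137 + 2·(-307) = 139
  K = 210 + 5·92 + 2·137 + 6·139 = 1778
  T = 18 + 3·92 − (-307) + 6·1778 = 11269
ΔT = 11269 − (-434) = 11703; ΔK = 1778 − (-243) = 2021
Score = 3·11703 + 4·2021 = 43193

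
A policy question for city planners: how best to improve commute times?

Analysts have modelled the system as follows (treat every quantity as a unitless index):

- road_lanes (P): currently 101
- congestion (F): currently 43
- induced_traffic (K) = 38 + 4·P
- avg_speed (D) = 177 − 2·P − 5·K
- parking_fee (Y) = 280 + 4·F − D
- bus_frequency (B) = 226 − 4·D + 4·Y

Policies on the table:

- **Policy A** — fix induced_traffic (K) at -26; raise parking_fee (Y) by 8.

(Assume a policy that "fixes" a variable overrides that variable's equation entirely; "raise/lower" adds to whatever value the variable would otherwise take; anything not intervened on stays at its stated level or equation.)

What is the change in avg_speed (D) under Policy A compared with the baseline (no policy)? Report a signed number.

Baseline:
  P = 101
  K = 38 + 4·101 = 442
  D = 177 − 2·101 − 5·442 = -2235
Policy A (K := -26, Y + 8):
  P = 101
  K = -26
  D = 177 − 2·101 − 5·(-26) = 105
Change in D: 105 − (-2235) = 2340

2340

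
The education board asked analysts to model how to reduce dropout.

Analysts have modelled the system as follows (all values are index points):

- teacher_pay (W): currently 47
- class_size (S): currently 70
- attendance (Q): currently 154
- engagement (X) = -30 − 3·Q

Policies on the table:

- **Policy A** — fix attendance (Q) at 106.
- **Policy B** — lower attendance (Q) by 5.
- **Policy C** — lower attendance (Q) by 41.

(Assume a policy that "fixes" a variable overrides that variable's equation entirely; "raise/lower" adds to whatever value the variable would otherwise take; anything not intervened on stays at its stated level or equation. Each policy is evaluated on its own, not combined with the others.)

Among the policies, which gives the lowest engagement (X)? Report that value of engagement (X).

Policy A (Q := 106):
  Q = 106
  X = -30 − 3·106 = -348
Policy B (Q − 5):
  Q = 154 − 5 = 149
  X = -30 − 3·149 = -477
Policy C (Q − 41):
  Q = 154 − 41 = 113
  X = -30 − 3·113 = -369
Comparing — Policy A: X=-348, Policy B: X=-477, Policy C: X=-369. Lowest is -477 (Policy B).

-477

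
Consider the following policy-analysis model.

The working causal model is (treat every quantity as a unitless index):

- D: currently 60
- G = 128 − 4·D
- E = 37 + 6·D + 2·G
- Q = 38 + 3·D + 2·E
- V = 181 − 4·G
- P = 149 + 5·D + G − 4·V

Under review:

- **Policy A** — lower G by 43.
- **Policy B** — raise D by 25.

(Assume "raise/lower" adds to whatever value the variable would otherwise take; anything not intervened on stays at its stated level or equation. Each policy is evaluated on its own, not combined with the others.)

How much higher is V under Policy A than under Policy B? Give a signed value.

-228

Policy A (G − 43):
  D = 60
  G = 128 − 4·60 (−43 from intervention) = -155
  V = 181 − 4·(-155) = 801
Policy B (D + 25):
  D = 60 + 25 = 85
  G = 128 − 4·85 = -212
  V = 181 − 4·(-212) = 1029
V: 801 − 1029 = -228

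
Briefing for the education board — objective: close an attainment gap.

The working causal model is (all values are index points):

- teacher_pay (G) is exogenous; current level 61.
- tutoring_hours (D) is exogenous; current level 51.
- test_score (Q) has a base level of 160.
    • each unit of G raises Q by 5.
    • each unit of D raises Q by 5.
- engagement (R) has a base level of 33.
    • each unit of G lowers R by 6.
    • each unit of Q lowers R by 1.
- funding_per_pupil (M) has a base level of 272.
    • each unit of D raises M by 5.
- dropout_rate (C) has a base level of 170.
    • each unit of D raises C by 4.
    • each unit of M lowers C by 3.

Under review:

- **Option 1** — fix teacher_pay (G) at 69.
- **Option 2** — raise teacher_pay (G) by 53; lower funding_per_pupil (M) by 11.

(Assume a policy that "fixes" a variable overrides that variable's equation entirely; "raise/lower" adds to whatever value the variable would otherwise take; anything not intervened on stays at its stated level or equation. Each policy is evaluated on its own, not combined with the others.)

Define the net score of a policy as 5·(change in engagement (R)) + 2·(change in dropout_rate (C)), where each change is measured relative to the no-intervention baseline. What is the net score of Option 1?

Baseline:
  G = 61
  D = 51
  Q = 160 + 5·61 + 5·51 = 720
  R = 33 − 6·61 − 720 = -1053
  M = 272 + 5·51 = 527
  C = 170 + 4·51 − 3·527 = -1207
Option 1 (G := 69):
  G = 69
  D = 51
  Q = 160 + 5·69 + 5·51 = 760
  R = 33 − 6·69 − 760 = -1141
  M = 272 + 5·51 = 527
  C = 170 + 4·51 − 3·527 = -1207
ΔR = -1141 − (-1053) = -88; ΔC = -1207 − (-1207) = 0
Score = 5·(-88) + 2·0 = -440

-440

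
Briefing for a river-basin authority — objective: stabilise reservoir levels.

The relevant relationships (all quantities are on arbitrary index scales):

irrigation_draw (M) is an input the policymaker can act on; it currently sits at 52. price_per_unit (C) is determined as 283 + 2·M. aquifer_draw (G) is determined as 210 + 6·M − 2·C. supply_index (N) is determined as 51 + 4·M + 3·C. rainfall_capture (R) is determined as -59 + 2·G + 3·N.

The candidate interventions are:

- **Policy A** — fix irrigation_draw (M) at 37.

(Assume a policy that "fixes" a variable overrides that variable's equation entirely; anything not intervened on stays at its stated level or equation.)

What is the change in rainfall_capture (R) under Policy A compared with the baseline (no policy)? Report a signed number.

-510

Baseline:
  M = 52
  C = 283 + 2·52 = 387
  G = 210 + 6·52 − 2·387 = -252
  N = 51 + 4·52 + 3·387 = 1420
  R = -59 + 2·(-252) + 3·1420 = 3697
Policy A (M := 37):
  M = 37
  C = 283 + 2·37 = 357
  G = 210 + 6·37 − 2·357 = -282
  N = 51 + 4·37 + 3·357 = 1270
  R = -59 + 2·(-282) + 3·1270 = 3187
Change in R: 3187 − 3697 = -510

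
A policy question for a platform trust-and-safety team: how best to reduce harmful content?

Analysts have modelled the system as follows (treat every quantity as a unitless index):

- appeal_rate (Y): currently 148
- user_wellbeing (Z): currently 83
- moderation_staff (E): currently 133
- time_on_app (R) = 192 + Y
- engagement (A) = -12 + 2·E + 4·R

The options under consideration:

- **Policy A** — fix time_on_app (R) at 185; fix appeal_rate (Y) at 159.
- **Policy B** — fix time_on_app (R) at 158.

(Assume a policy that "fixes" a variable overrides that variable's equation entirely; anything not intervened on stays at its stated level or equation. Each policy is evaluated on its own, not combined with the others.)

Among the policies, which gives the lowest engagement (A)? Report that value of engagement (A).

Policy A (R := 185, Y := 159):
  Y = 159
  E = 133
  R = 185
  A = -12 + 2·133 + 4·185 = 994
Policy B (R := 158):
  Y = 148
  E = 133
  R = 158
  A = -12 + 2·133 + 4·158 = 886
Comparing — Policy A: A=994, Policy B: A=886. Lowest is 886 (Policy B).

886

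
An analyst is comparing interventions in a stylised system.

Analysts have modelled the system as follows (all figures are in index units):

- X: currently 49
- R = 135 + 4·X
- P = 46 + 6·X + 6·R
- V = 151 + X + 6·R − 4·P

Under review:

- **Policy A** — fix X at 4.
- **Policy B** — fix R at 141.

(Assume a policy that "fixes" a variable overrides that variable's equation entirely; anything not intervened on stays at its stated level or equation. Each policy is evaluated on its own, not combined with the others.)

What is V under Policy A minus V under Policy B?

855

Policy A (X := 4):
  X = 4
  R = 135 + 4·4 = 151
  P = 46 + 6·4 + 6·151 = 976
  V = 151 + 4 + 6·151 − 4·976 = -2843
Policy B (R := 141):
  X = 49
  R = 141
  P = 46 + 6·49 + 6·141 = 1186
  V = 151 + 49 + 6·141 − 4·1186 = -3698
V: -2843 − (-3698) = 855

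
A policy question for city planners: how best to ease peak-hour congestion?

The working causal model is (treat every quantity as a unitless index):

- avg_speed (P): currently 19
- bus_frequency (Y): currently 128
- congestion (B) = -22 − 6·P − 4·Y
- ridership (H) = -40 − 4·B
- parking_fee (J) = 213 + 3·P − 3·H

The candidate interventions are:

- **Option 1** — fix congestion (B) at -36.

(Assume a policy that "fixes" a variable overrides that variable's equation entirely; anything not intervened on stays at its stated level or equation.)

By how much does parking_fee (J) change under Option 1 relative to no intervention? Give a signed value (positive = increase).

7344

Baseline:
  P = 19
  Y = 128
  B = -22 − 6·19 − 4·128 = -648
  H = -40 − 4·(-648) = 2552
  J = 213 + 3·19 − 3·2552 = -7386
Option 1 (B := -36):
  P = 19
  Y = 128
  B = -36
  H = -40 − 4·(-36) = 104
  J = 213 + 3·19 − 3·104 = -42
Change in J: -42 − (-7386) = 7344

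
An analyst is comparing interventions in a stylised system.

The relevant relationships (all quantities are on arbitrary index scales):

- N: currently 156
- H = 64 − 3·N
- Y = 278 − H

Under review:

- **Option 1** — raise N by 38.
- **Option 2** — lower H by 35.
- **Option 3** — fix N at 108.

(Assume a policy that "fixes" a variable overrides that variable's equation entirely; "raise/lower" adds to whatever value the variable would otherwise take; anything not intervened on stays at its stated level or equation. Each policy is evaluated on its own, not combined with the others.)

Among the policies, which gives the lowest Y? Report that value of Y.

Option 1 (N + 38):
  N = 156 + 38 = 194
  H = 64 − 3·194 = -518
  Y = 278 − (-518) = 796
Option 2 (H − 35):
  N = 156
  H = 64 − 3·156 (−35 from intervention) = -439
  Y = 278 − (-439) = 717
Option 3 (N := 108):
  N = 108
  H = 64 − 3·108 = -260
  Y = 278 − (-260) = 538
Comparing — Option 1: Y=796, Option 2: Y=717, Option 3: Y=538. Lowest is 538 (Option 3).

538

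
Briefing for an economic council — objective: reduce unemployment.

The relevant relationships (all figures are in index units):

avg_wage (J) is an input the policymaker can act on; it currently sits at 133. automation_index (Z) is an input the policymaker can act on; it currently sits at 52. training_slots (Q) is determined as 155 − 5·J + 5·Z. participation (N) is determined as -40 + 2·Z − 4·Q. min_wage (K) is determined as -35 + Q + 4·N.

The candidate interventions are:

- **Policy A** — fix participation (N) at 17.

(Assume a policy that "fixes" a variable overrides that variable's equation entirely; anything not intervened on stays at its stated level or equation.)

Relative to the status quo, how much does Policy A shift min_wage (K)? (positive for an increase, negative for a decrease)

Baseline:
  J = 133
  Z = 52
  Q = 155 − 5·133 + 5·52 = -250
  N = -40 + 2·52 − 4·(-250) = 1064
  K = -35 + (-250) + 4·1064 = 3971
Policy A (N := 17):
  J = 133
  Z = 52
  Q = 155 − 5·133 + 5·52 = -250
  N = 17
  K = -35 + (-250) + 4·17 = -217
Change in K: -217 − 3971 = -4188

-4188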